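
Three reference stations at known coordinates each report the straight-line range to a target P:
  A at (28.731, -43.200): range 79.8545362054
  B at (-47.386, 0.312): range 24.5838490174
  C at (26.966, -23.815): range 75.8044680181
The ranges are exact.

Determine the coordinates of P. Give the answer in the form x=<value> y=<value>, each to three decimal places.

eq1: (x − 28.731)² + (y + 43.200)² = 79.8545362054²
eq2: (x + 47.386)² + (y − 0.312)² = 24.5838490174²
eq3: (x − 26.966)² + (y + 23.815)² = 75.8044680181²
eq3−eq1, eq3−eq2 (x²,y² cancel):
  3.530·x − 38.770·y = 766.961399
  -148.704·x + 48.254·y = 6093.162698
det = 3.530·48.254 − -38.770·-148.704 = -5594.917460
x = (766.961399·48.254 − -38.770·6093.162698) / -5594.917460 = -48.837338
y = (3.530·6093.162698 − 766.961399·-148.704) / -5594.917460 = -24.228971

x=-48.837 y=-24.229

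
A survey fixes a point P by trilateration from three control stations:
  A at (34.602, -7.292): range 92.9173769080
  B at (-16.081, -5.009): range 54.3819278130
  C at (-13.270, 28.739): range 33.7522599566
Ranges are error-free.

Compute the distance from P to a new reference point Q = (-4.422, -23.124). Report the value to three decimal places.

75.922

eq1: (x − 34.602)² + (y + 7.292)² = 92.9173769080²
eq2: (x + 16.081)² + (y + 5.009)² = 54.3819278130²
eq3: (x + 13.270)² + (y − 28.739)² = 33.7522599566²
eq2−eq1, eq2−eq3 (x²,y² cancel):
  101.366·x − 4.566·y = -4709.461833
  5.622·x + 67.496·y = 2536.513399
det = 101.366·67.496 − -4.566·5.622 = 6867.469588
x = (-4709.461833·67.496 − -4.566·2536.513399) / 6867.469588 = -44.599850
y = (101.366·2536.513399 − -4709.461833·5.622) / 6867.469588 = 41.295095
|P − Q| = √((-44.599850 − -4.422)² + (41.295095 − -23.124)²) = 75.921535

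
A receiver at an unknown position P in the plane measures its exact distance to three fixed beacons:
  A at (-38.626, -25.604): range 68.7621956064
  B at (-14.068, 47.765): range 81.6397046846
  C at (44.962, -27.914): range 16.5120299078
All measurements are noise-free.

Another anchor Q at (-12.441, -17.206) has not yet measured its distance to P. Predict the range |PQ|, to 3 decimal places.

eq1: (x + 38.626)² + (y + 25.604)² = 68.7621956064²
eq2: (x + 14.068)² + (y − 47.765)² = 81.6397046846²
eq3: (x − 44.962)² + (y + 27.914)² = 16.5120299078²
eq3−eq2, eq3−eq1 (x²,y² cancel):
  -118.060·x + 151.358·y = -6713.763240
  -167.176·x + 4.620·y = -5108.832561
det = -118.060·4.620 − 151.358·-167.176 = 24757.987808
x = (-6713.763240·4.620 − 151.358·-5108.832561) / 24757.987808 = 29.980025
y = (-118.060·-5108.832561 − -6713.763240·-167.176) / 24757.987808 = -20.972274
|P − Q| = √((29.980025 − -12.441)² + (-20.972274 − -17.206)²) = 42.587888

42.588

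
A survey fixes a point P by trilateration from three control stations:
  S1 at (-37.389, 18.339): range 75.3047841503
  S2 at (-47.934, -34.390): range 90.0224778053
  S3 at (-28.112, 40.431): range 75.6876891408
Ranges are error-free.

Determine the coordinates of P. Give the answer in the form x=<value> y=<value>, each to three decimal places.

eq1: (x + 37.389)² + (y − 18.339)² = 75.3047841503²
eq2: (x + 47.934)² + (y + 34.390)² = 90.0224778053²
eq3: (x + 28.112)² + (y − 40.431)² = 75.6876891408²
eq2−eq3, eq2−eq1 (x²,y² cancel):
  39.644·x + 149.642·y = 1320.030072
  21.090·x + 105.458·y = 687.151780
det = 39.644·105.458 − 149.642·21.090 = 1024.827172
x = (1320.030072·105.458 − 149.642·687.151780) / 1024.827172 = 35.499610
y = (39.644·687.151780 − 1320.030072·21.090) / 1024.827172 = -0.583502

x=35.500 y=-0.584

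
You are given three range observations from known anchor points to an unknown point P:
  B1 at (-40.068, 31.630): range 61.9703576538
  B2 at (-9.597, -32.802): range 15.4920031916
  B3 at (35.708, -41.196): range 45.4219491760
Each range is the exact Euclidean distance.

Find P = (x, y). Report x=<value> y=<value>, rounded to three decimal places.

x=-3.638 y=-18.502

eq1: (x + 40.068)² + (y − 31.630)² = 61.9703576538²
eq2: (x + 9.597)² + (y + 32.802)² = 15.4920031916²
eq3: (x − 35.708)² + (y + 41.196)² = 45.4219491760²
eq2−eq1, eq2−eq3 (x²,y² cancel):
  -60.942·x + 128.864·y = -2162.495154
  90.610·x − 16.788·y = -19.053237
det = -60.942·-16.788 − 128.864·90.610 = -10653.272744
x = (-2162.495154·-16.788 − 128.864·-19.053237) / -10653.272744 = -3.638248
y = (-60.942·-19.053237 − -2162.495154·90.610) / -10653.272744 = -18.501810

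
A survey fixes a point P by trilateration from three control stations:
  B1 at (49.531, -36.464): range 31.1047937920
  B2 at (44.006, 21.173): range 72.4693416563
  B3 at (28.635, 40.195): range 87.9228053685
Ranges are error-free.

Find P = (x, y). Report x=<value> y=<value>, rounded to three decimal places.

x=20.390 y=-47.340

eq1: (x − 49.531)² + (y + 36.464)² = 31.1047937920²
eq2: (x − 44.006)² + (y − 21.173)² = 72.4693416563²
eq3: (x − 28.635)² + (y − 40.195)² = 87.9228053685²
eq1−eq3, eq1−eq2 (x²,y² cancel):
  -41.792·x + 153.318·y = -8110.253514
  -11.050·x + 115.274·y = -5682.416575
det = -41.792·115.274 − 153.318·-11.050 = -3123.367108
x = (-8110.253514·115.274 − 153.318·-5682.416575) / -3123.367108 = 20.389732
y = (-41.792·-5682.416575 − -8110.253514·-11.050) / -3123.367108 = -47.340337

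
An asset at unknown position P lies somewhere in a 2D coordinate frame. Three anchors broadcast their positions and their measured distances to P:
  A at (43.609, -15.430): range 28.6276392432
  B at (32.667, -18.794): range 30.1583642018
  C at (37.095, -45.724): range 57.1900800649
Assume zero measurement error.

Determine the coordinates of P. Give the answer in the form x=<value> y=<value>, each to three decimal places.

x=33.499 y=11.353

eq1: (x − 43.609)² + (y + 15.430)² = 28.6276392432²
eq2: (x − 32.667)² + (y + 18.794)² = 30.1583642018²
eq3: (x − 37.095)² + (y + 45.724)² = 57.1900800649²
eq2−eq3, eq2−eq1 (x²,y² cancel):
  8.856·x − 53.860·y = -314.802451
  21.884·x + 6.728·y = 809.467659
det = 8.856·6.728 − -53.860·21.884 = 1238.255408
x = (-314.802451·6.728 − -53.860·809.467659) / 1238.255408 = 33.498693
y = (8.856·809.467659 − -314.802451·21.884) / 1238.255408 = 11.352894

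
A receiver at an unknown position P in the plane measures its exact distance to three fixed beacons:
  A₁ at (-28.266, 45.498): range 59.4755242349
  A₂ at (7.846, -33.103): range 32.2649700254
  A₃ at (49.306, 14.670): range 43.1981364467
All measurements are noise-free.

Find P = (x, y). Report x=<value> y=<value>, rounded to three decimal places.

eq1: (x + 28.266)² + (y − 45.498)² = 59.4755242349²
eq2: (x − 7.846)² + (y + 33.103)² = 32.2649700254²
eq3: (x − 49.306)² + (y − 14.670)² = 43.1981364467²
eq3−eq2, eq3−eq1 (x²,y² cancel):
  -82.920·x − 95.546·y = -663.871509
  -155.144·x + 61.656·y = -1448.514767
det = -82.920·61.656 − -95.546·-155.144 = -19935.904144
x = (-663.871509·61.656 − -95.546·-1448.514767) / -19935.904144 = 8.995401
y = (-82.920·-1448.514767 − -663.871509·-155.144) / -19935.904144 = -0.858509

x=8.995 y=-0.859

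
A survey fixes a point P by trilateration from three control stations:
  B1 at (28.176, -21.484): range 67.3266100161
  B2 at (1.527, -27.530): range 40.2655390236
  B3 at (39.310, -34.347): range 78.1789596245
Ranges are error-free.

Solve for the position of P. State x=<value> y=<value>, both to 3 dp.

x=-38.702 y=-29.242

eq1: (x − 28.176)² + (y + 21.484)² = 67.3266100161²
eq2: (x − 1.527)² + (y + 27.530)² = 40.2655390236²
eq3: (x − 39.310)² + (y + 34.347)² = 78.1789596245²
eq1−eq3, eq1−eq2 (x²,y² cancel):
  22.268·x − 25.726·y = -109.534035
  -53.298·x − 12.092·y = 2416.342180
det = 22.268·-12.092 − -25.726·-53.298 = -1640.409004
x = (-109.534035·-12.092 − -25.726·2416.342180) / -1640.409004 = -38.702119
y = (22.268·2416.342180 − -109.534035·-53.298) / -1640.409004 = -29.242197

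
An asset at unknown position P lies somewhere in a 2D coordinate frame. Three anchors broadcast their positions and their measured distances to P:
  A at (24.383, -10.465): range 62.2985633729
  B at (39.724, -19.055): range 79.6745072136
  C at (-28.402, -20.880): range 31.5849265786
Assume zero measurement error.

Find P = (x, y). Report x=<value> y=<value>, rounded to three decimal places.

x=-34.414 y=10.128

eq1: (x − 24.383)² + (y + 10.465)² = 62.2985633729²
eq2: (x − 39.724)² + (y + 19.055)² = 79.6745072136²
eq3: (x + 28.402)² + (y + 20.880)² = 31.5849265786²
eq1−eq2, eq1−eq3 (x²,y² cancel):
  30.682·x − 17.180·y = -1229.873814
  -105.570·x − 20.830·y = 3422.104501
det = 30.682·-20.830 − -17.180·-105.570 = -2452.798660
x = (-1229.873814·-20.830 − -17.180·3422.104501) / -2452.798660 = -34.413761
y = (30.682·3422.104501 − -1229.873814·-105.570) / -2452.798660 = 10.127520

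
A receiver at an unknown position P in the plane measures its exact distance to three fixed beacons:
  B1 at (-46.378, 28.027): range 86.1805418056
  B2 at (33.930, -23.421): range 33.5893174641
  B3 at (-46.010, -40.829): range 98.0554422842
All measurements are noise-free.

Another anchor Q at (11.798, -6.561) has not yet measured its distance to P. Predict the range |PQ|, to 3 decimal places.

eq1: (x + 46.378)² + (y − 28.027)² = 86.1805418056²
eq2: (x − 33.930)² + (y + 23.421)² = 33.5893174641²
eq3: (x + 46.010)² + (y + 40.829)² = 98.0554422842²
eq1−eq2, eq1−eq3 (x²,y² cancel):
  160.616·x − 102.896·y = 5062.200066
  0.736·x − 137.712·y = -1340.288248
det = 160.616·-137.712 − -102.896·0.736 = -22043.019136
x = (5062.200066·-137.712 − -102.896·-1340.288248) / -22043.019136 = 37.882106
y = (160.616·-1340.288248 − 5062.200066·0.736) / -22043.019136 = 9.935006
|P − Q| = √((37.882106 − 11.798)² + (9.935006 − -6.561)²) = 30.862579

30.863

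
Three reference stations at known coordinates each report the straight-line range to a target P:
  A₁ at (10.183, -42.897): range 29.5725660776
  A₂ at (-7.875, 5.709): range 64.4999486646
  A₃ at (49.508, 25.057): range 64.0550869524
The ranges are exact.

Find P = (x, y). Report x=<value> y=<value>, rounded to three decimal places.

eq1: (x − 10.183)² + (y + 42.897)² = 29.5725660776²
eq2: (x + 7.875)² + (y − 5.709)² = 64.4999486646²
eq3: (x − 49.508)² + (y − 25.057)² = 64.0550869524²
eq2−eq3, eq2−eq1 (x²,y² cancel):
  114.766·x + 38.696·y = 3041.476220
  36.116·x − 97.212·y = 5134.944505
det = 114.766·-97.212 − 38.696·36.116 = -12554.177128
x = (3041.476220·-97.212 − 38.696·5134.944505) / -12554.177128 = 39.378909
y = (114.766·5134.944505 − 3041.476220·36.116) / -12554.177128 = -38.192156

x=39.379 y=-38.192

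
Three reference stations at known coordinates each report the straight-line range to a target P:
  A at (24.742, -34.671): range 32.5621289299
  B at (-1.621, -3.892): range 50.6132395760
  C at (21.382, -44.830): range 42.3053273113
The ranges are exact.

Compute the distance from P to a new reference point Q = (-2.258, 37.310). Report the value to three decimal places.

eq1: (x − 24.742)² + (y + 34.671)² = 32.5621289299²
eq2: (x + 1.621)² + (y + 3.892)² = 50.6132395760²
eq3: (x − 21.382)² + (y + 44.830)² = 42.3053273113²
eq3−eq1, eq3−eq2 (x²,y² cancel):
  6.720·x + 20.318·y = 76.774459
  -46.006·x + 81.876·y = -3221.102820
det = 6.720·81.876 − 20.318·-46.006 = 1484.956628
x = (76.774459·81.876 − 20.318·-3221.102820) / 1484.956628 = 48.306026
y = (6.720·-3221.102820 − 76.774459·-46.006) / 1484.956628 = -12.198151
|P − Q| = √((48.306026 − -2.258)² + (-12.198151 − 37.310)²) = 70.765653

70.766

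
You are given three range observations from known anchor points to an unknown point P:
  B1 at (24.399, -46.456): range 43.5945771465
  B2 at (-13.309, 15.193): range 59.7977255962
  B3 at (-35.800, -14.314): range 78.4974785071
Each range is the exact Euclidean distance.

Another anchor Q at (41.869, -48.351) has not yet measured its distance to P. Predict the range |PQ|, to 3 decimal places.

eq1: (x − 24.399)² + (y + 46.456)² = 43.5945771465²
eq2: (x + 13.309)² + (y − 15.193)² = 59.7977255962²
eq3: (x + 35.800)² + (y + 14.314)² = 78.4974785071²
eq1−eq2, eq1−eq3 (x²,y² cancel):
  -75.416·x + 123.298·y = -4020.795237
  -120.398·x + 64.284·y = -5528.307516
det = -75.416·64.284 − 123.298·-120.398 = 9996.790460
x = (-4020.795237·64.284 − 123.298·-5528.307516) / 9996.790460 = 42.329232
y = (-75.416·-5528.307516 − -4020.795237·-120.398) / 9996.790460 = -6.719443
|P − Q| = √((42.329232 − 41.869)² + (-6.719443 − -48.351)²) = 41.634101

41.634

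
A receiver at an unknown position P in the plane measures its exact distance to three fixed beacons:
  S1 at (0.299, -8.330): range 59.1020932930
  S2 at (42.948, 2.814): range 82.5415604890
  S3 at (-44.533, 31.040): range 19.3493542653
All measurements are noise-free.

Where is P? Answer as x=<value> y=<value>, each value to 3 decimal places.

eq1: (x − 0.299)² + (y + 8.330)² = 59.1020932930²
eq2: (x − 42.948)² + (y − 2.814)² = 82.5415604890²
eq3: (x + 44.533)² + (y − 31.040)² = 19.3493542653²
eq3−eq2, eq3−eq1 (x²,y² cancel):
  174.962·x − 56.452·y = -7532.932086
  89.664·x − 78.740·y = -5995.851309
det = 174.962·-78.740 − -56.452·89.664 = -8714.795752
x = (-7532.932086·-78.740 − -56.452·-5995.851309) / -8714.795752 = -29.222174
y = (174.962·-5995.851309 − -7532.932086·89.664) / -8714.795752 = 42.871150

x=-29.222 y=42.871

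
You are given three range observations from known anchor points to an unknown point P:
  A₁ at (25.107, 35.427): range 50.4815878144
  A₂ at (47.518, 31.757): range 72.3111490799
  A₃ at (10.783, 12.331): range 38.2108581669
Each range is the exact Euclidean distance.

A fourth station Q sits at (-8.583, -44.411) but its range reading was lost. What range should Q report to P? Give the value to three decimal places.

eq1: (x − 25.107)² + (y − 35.427)² = 50.4815878144²
eq2: (x − 47.518)² + (y − 31.757)² = 72.3111490799²
eq3: (x − 10.783)² + (y − 12.331)² = 38.2108581669²
eq2−eq3, eq2−eq1 (x²,y² cancel):
  -73.470·x − 38.852·y = 770.691876
  -44.822·x + 7.340·y = 1299.477978
det = -73.470·7.340 − -38.852·-44.822 = -2280.694144
x = (770.691876·7.340 − -38.852·1299.477978) / -2280.694144 = -24.617153
y = (-73.470·1299.477978 − 770.691876·-44.822) / -2280.694144 = 26.714979
|P − Q| = √((-24.617153 − -8.583)² + (26.714979 − -44.411)²) = 72.910897

72.911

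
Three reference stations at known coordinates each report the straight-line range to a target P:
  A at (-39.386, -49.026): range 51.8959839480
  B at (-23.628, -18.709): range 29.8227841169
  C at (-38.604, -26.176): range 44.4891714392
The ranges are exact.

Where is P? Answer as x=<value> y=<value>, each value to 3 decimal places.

eq1: (x + 39.386)² + (y + 49.026)² = 51.8959839480²
eq2: (x + 23.628)² + (y + 18.709)² = 29.8227841169²
eq3: (x + 38.604)² + (y + 26.176)² = 44.4891714392²
eq3−eq1, eq3−eq2 (x²,y² cancel):
  -1.564·x − 45.700·y = 1065.447105
  29.952·x + 14.934·y = -177.254804
det = -1.564·14.934 − -45.700·29.952 = 1345.449624
x = (1065.447105·14.934 − -45.700·-177.254804) / 1345.449624 = 5.805377
y = (-1.564·-177.254804 − 1065.447105·29.952) / 1345.449624 = -23.512620

x=5.805 y=-23.513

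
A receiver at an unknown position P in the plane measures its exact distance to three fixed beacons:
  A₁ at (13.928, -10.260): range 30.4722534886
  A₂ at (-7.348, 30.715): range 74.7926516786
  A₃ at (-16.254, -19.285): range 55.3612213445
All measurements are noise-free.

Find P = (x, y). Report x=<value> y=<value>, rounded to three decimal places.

x=38.334 y=-28.506

eq1: (x − 13.928)² + (y + 10.260)² = 30.4722534886²
eq2: (x + 7.348)² + (y − 30.715)² = 74.7926516786²
eq3: (x + 16.254)² + (y + 19.285)² = 55.3612213445²
eq1−eq2, eq1−eq3 (x²,y² cancel):
  -42.552·x + 81.950·y = -3967.234967
  -60.364·x − 18.050·y = -1799.459639
det = -42.552·-18.050 − 81.950·-60.364 = 5714.893400
x = (-3967.234967·-18.050 − 81.950·-1799.459639) / 5714.893400 = 38.333927
y = (-42.552·-1799.459639 − -3967.234967·-60.364) / 5714.893400 = -28.505792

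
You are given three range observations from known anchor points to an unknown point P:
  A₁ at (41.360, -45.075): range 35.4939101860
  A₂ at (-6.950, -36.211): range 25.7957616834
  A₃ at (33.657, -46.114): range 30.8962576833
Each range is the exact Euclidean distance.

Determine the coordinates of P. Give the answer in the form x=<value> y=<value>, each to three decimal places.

eq1: (x − 41.360)² + (y + 45.075)² = 35.4939101860²
eq2: (x + 6.950)² + (y + 36.211)² = 25.7957616834²
eq3: (x − 33.657)² + (y + 46.114)² = 30.8962576833²
eq1−eq2, eq1−eq3 (x²,y² cancel):
  -96.620·x + 17.728·y = -1788.469865
  -15.406·x − 2.078·y = -177.871659
det = -96.620·-2.078 − 17.728·-15.406 = 473.893928
x = (-1788.469865·-2.078 − 17.728·-177.871659) / 473.893928 = 14.496386
y = (-96.620·-177.871659 − -1788.469865·-15.406) / 473.893928 = -21.876640

x=14.496 y=-21.877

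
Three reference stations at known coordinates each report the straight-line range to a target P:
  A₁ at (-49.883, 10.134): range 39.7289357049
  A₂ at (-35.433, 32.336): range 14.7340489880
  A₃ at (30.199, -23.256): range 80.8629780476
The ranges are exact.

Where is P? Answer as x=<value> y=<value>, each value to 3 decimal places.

eq1: (x + 49.883)² + (y − 10.134)² = 39.7289357049²
eq2: (x + 35.433)² + (y − 32.336)² = 14.7340489880²
eq3: (x − 30.199)² + (y + 23.256)² = 80.8629780476²
eq2−eq3, eq2−eq1 (x²,y² cancel):
  131.264·x − 111.184·y = -7170.022267
  -28.900·x − 44.404·y = -1071.398873
det = 131.264·-44.404 − -111.184·-28.900 = -9041.864256
x = (-7170.022267·-44.404 − -111.184·-1071.398873) / -9041.864256 = -22.036966
y = (131.264·-1071.398873 − -7170.022267·-28.900) / -9041.864256 = 38.471020

x=-22.037 y=38.471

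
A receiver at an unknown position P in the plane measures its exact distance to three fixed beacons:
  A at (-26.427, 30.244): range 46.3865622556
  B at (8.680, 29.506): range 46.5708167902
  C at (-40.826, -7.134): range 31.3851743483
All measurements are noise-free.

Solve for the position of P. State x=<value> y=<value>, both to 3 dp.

eq1: (x + 26.427)² + (y − 30.244)² = 46.3865622556²
eq2: (x − 8.680)² + (y − 29.506)² = 46.5708167902²
eq3: (x + 40.826)² + (y + 7.134)² = 31.3851743483²
eq2−eq1, eq2−eq3 (x²,y² cancel):
  -70.214·x + 1.476·y = 684.267248
  -99.012·x − 73.280·y = 1955.521604
det = -70.214·-73.280 − 1.476·-99.012 = 5291.423632
x = (684.267248·-73.280 − 1.476·1955.521604) / 5291.423632 = -10.021774
y = (-70.214·1955.521604 − 684.267248·-99.012) / 5291.423632 = -13.144728

x=-10.022 y=-13.145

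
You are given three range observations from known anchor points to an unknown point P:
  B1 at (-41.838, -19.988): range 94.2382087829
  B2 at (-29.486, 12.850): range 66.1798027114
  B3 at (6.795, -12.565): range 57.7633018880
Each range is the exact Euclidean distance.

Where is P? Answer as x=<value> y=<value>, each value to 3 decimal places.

eq1: (x + 41.838)² + (y + 19.988)² = 94.2382087829²
eq2: (x + 29.486)² + (y − 12.850)² = 66.1798027114²
eq3: (x − 6.795)² + (y + 12.565)² = 57.7633018880²
eq1−eq2, eq1−eq3 (x²,y² cancel):
  24.704·x + 65.676·y = 3385.682016
  97.266·x + 14.846·y = 3598.353812
det = 24.704·14.846 − 65.676·97.266 = -6021.286232
x = (3385.682016·14.846 − 65.676·3598.353812) / -6021.286232 = 30.900649
y = (24.704·3598.353812 − 3385.682016·97.266) / -6021.286232 = 39.928016

x=30.901 y=39.928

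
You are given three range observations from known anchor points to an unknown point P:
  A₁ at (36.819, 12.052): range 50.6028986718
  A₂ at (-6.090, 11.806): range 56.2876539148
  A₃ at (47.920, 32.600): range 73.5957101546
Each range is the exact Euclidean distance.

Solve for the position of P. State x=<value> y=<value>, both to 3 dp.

x=22.723 y=-36.548

eq1: (x − 36.819)² + (y − 12.052)² = 50.6028986718²
eq2: (x + 6.090)² + (y − 11.806)² = 56.2876539148²
eq3: (x − 47.920)² + (y − 32.600)² = 73.5957101546²
eq3−eq1, eq3−eq2 (x²,y² cancel):
  -22.202·x − 41.096·y = 997.478264
  -108.020·x − 41.588·y = -934.588094
det = -22.202·-41.588 − -41.096·-108.020 = -3515.853144
x = (997.478264·-41.588 − -41.096·-934.588094) / -3515.853144 = 22.723065
y = (-22.202·-934.588094 − 997.478264·-108.020) / -3515.853144 = -36.547979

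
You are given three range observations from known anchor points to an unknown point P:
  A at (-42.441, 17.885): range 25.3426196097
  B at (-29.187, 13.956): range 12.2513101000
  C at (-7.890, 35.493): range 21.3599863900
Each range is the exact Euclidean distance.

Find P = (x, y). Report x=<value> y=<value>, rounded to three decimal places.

eq1: (x + 42.441)² + (y − 17.885)² = 25.3426196097²
eq2: (x + 29.187)² + (y − 13.956)² = 12.2513101000²
eq3: (x + 7.890)² + (y − 35.493)² = 21.3599863900²
eq1−eq2, eq1−eq3 (x²,y² cancel):
  26.508·x − 7.858·y = -582.307031
  69.102·x + 35.216·y = -613.107207
det = 26.508·35.216 − -7.858·69.102 = 1476.509244
x = (-582.307031·35.216 − -7.858·-613.107207) / 1476.509244 = -17.151481
y = (26.508·-613.107207 − -582.307031·69.102) / 1476.509244 = 16.245299

x=-17.151 y=16.245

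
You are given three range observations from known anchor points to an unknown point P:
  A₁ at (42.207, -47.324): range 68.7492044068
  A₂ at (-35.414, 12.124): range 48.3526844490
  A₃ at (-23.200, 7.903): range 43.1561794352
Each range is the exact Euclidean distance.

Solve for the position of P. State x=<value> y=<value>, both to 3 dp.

eq1: (x − 42.207)² + (y + 47.324)² = 68.7492044068²
eq2: (x + 35.414)² + (y − 12.124)² = 48.3526844490²
eq3: (x + 23.200)² + (y − 7.903)² = 43.1561794352²
eq3−eq1, eq3−eq2 (x²,y² cancel):
  130.814·x − 110.454·y = 556.297133
  -24.428·x + 8.442·y = 324.919093
det = 130.814·8.442 − -110.454·-24.428 = -1593.838524
x = (556.297133·8.442 − -110.454·324.919093) / -1593.838524 = -25.463605
y = (130.814·324.919093 − 556.297133·-24.428) / -1593.838524 = -35.193774

x=-25.464 y=-35.194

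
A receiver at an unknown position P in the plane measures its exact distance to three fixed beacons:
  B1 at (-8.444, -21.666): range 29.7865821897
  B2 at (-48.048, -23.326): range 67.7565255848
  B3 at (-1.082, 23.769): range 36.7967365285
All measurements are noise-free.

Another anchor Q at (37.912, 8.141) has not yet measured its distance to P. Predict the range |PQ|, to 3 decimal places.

eq1: (x + 8.444)² + (y + 21.666)² = 29.7865821897²
eq2: (x + 48.048)² + (y + 23.326)² = 67.7565255848²
eq3: (x + 1.082)² + (y − 23.769)² = 36.7967365285²
eq3−eq2, eq3−eq1 (x²,y² cancel):
  -93.932·x − 94.190·y = -950.370445
  -14.724·x − 90.870·y = 441.339948
det = -93.932·-90.870 − -94.190·-14.724 = 7148.747280
x = (-950.370445·-90.870 − -94.190·441.339948) / 7148.747280 = 17.895439
y = (-93.932·441.339948 − -950.370445·-14.724) / 7148.747280 = -7.756492
|P − Q| = √((17.895439 − 37.912)² + (-7.756492 − 8.141)²) = 25.561552

25.562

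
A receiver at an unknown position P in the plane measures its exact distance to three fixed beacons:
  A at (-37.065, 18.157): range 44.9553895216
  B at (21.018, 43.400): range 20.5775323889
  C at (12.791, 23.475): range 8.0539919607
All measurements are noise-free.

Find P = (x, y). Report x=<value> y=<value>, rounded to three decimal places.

eq1: (x + 37.065)² + (y − 18.157)² = 44.9553895216²
eq2: (x − 21.018)² + (y − 43.400)² = 20.5775323889²
eq3: (x − 12.791)² + (y − 23.475)² = 8.0539919607²
eq2−eq3, eq2−eq1 (x²,y² cancel):
  -16.454·x − 39.850·y = -1252.062965
  -116.166·x − 50.486·y = -2219.377658
det = -16.454·-50.486 − -39.850·-116.166 = -3798.518456
x = (-1252.062965·-50.486 − -39.850·-2219.377658) / -3798.518456 = 6.642208
y = (-16.454·-2219.377658 − -1252.062965·-116.166) / -3798.518456 = 28.676840

x=6.642 y=28.677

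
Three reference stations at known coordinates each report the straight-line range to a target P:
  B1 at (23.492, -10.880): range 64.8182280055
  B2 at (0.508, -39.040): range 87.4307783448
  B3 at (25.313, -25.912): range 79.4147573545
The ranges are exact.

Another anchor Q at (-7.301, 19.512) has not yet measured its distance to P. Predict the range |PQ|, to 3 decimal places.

29.148

eq1: (x − 23.492)² + (y + 10.880)² = 64.8182280055²
eq2: (x − 0.508)² + (y + 39.040)² = 87.4307783448²
eq3: (x − 25.313)² + (y + 25.912)² = 79.4147573545²
eq2−eq3, eq2−eq1 (x²,y² cancel):
  49.610·x + 26.256·y = 1125.237365
  45.968·x + 56.320·y = 2588.607120
det = 49.610·56.320 − 26.256·45.968 = 1587.099392
x = (1125.237365·56.320 − 26.256·2588.607120) / 1587.099392 = -2.894022
y = (49.610·2588.607120 − 1125.237365·45.968) / 1587.099392 = 48.324565
|P − Q| = √((-2.894022 − -7.301)² + (48.324565 − 19.512)²) = 29.147648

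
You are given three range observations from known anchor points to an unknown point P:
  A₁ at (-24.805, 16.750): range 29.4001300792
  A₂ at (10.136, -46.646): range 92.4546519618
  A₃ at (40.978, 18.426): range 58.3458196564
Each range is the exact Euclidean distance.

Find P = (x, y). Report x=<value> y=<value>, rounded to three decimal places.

eq1: (x + 24.805)² + (y − 16.750)² = 29.4001300792²
eq2: (x − 10.136)² + (y + 46.646)² = 92.4546519618²
eq3: (x − 40.978)² + (y − 18.426)² = 58.3458196564²
eq1−eq3, eq1−eq2 (x²,y² cancel):
  131.566·x + 3.352·y = -1417.003588
  69.882·x − 126.792·y = -6300.757734
det = 131.566·-126.792 − 3.352·69.882 = -16915.760736
x = (-1417.003588·-126.792 − 3.352·-6300.757734) / -16915.760736 = -11.869691
y = (131.566·-6300.757734 − -1417.003588·69.882) / -16915.760736 = 43.151618

x=-11.870 y=43.152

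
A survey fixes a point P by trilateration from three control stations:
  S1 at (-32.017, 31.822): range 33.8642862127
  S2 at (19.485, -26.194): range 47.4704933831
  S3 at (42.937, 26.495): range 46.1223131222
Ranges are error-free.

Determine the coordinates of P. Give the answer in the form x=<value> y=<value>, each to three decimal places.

eq1: (x + 32.017)² + (y − 31.822)² = 33.8642862127²
eq2: (x − 19.485)² + (y + 26.194)² = 47.4704933831²
eq3: (x − 42.937)² + (y − 26.495)² = 46.1223131222²
eq1−eq2, eq1−eq3 (x²,y² cancel):
  103.004·x − 116.032·y = -2078.594973
  149.908·x − 10.654·y = -472.634866
det = 103.004·-10.654 − -116.032·149.908 = 16296.720440
x = (-2078.594973·-10.654 − -116.032·-472.634866) / 16296.720440 = -2.006258
y = (103.004·-472.634866 − -2078.594973·149.908) / 16296.720440 = 16.132984

x=-2.006 y=16.133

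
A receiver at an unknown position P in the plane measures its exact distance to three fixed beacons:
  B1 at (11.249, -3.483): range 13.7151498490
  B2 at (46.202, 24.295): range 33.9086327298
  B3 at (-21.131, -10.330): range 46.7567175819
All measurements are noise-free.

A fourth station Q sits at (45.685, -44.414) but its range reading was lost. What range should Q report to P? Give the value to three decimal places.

eq1: (x − 11.249)² + (y + 3.483)² = 13.7151498490²
eq2: (x − 46.202)² + (y − 24.295)² = 33.9086327298²
eq3: (x + 21.131)² + (y + 10.330)² = 46.7567175819²
eq3−eq1, eq3−eq2 (x²,y² cancel):
  64.760·x + 13.694·y = 1583.528533
  134.666·x + 69.250·y = 3208.039033
det = 64.760·69.250 − 13.694·134.666 = 2640.513796
x = (1583.528533·69.250 − 13.694·3208.039033) / 2640.513796 = 24.892301
y = (64.760·3208.039033 − 1583.528533·134.666) / 2640.513796 = -2.080976
|P − Q| = √((24.892301 − 45.685)² + (-2.080976 − -44.414)²) = 47.163771

47.164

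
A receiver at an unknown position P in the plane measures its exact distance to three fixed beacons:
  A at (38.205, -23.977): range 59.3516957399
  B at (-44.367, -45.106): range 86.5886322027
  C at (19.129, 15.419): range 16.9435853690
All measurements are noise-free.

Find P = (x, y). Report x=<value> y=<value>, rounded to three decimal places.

eq1: (x − 38.205)² + (y + 23.977)² = 59.3516957399²
eq2: (x + 44.367)² + (y + 45.106)² = 86.5886322027²
eq3: (x − 19.129)² + (y − 15.419)² = 16.9435853690²
eq3−eq1, eq3−eq2 (x²,y² cancel):
  38.152·x − 78.792·y = -1804.684350
  -126.992·x − 121.050·y = -3811.188419
det = 38.152·-121.050 − -78.792·-126.992 = -14624.253264
x = (-1804.684350·-121.050 − -78.792·-3811.188419) / -14624.253264 = 5.595781
y = (38.152·-3811.188419 − -1804.684350·-126.992) / -14624.253264 = 25.613953

x=5.596 y=25.614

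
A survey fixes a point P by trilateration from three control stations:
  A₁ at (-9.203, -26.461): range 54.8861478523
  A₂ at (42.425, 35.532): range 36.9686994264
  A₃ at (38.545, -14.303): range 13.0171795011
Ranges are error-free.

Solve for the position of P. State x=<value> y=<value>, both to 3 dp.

eq1: (x + 9.203)² + (y + 26.461)² = 54.8861478523²
eq2: (x − 42.425)² + (y − 35.532)² = 36.9686994264²
eq3: (x − 38.545)² + (y + 14.303)² = 13.0171795011²
eq3−eq1, eq3−eq2 (x²,y² cancel):
  -95.496·x − 24.316·y = -3748.455368
  7.760·x + 99.670·y = 174.873040
det = -95.496·99.670 − -24.316·7.760 = -9329.394160
x = (-3748.455368·99.670 − -24.316·174.873040) / -9329.394160 = 39.590602
y = (-95.496·174.873040 − -3748.455368·7.760) / -9329.394160 = -1.327882

x=39.591 y=-1.328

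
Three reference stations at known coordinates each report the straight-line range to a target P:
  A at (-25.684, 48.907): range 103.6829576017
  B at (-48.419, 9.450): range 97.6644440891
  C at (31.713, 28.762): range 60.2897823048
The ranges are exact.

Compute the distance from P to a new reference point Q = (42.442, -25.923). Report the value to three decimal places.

5.313

eq1: (x + 25.684)² + (y − 48.907)² = 103.6829576017²
eq2: (x + 48.419)² + (y − 9.450)² = 97.6644440891²
eq3: (x − 31.713)² + (y − 28.762)² = 60.2897823048²
eq2−eq3, eq2−eq1 (x²,y² cancel):
  160.264·x + 38.624·y = 5302.750741
  45.470·x + 78.914·y = -593.951614
det = 160.264·78.914 − 38.624·45.470 = 10890.840016
x = (5302.750741·78.914 − 38.624·-593.951614) / 10890.840016 = 40.529661
y = (160.264·-593.951614 − 5302.750741·45.470) / 10890.840016 = -30.879633
|P − Q| = √((40.529661 − 42.442)² + (-30.879633 − -25.923)²) = 5.312744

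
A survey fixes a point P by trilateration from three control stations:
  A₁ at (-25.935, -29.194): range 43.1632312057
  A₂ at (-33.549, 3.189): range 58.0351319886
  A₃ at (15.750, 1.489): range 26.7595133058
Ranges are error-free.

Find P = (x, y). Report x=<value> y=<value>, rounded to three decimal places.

x=17.047 y=-25.239

eq1: (x + 25.935)² + (y + 29.194)² = 43.1632312057²
eq2: (x + 33.549)² + (y − 3.189)² = 58.0351319886²
eq3: (x − 15.750)² + (y − 1.489)² = 26.7595133058²
eq1−eq2, eq1−eq3 (x²,y² cancel):
  -15.228·x + 64.766·y = -1894.220756
  83.370·x + 61.366·y = -127.641264
det = -15.228·61.366 − 64.766·83.370 = -6334.022868
x = (-1894.220756·61.366 − 64.766·-127.641264) / -6334.022868 = 17.046660
y = (-15.228·-127.641264 − -1894.220756·83.370) / -6334.022868 = -25.239079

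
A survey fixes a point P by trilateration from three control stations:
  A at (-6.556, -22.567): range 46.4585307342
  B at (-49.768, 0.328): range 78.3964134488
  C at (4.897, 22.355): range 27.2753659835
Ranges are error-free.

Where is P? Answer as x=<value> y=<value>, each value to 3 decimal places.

eq1: (x + 6.556)² + (y + 22.567)² = 46.4585307342²
eq2: (x + 49.768)² + (y − 0.328)² = 78.3964134488²
eq3: (x − 4.897)² + (y − 22.355)² = 27.2753659835²
eq3−eq2, eq3−eq1 (x²,y² cancel):
  -109.330·x − 44.054·y = -3448.817278
  -22.906·x − 89.844·y = -1385.925497
det = -109.330·-89.844 − -44.054·-22.906 = 8813.543596
x = (-3448.817278·-89.844 − -44.054·-1385.925497) / 8813.543596 = 28.229279
y = (-109.330·-1385.925497 − -3448.817278·-22.906) / 8813.543596 = 8.228770

x=28.229 y=8.229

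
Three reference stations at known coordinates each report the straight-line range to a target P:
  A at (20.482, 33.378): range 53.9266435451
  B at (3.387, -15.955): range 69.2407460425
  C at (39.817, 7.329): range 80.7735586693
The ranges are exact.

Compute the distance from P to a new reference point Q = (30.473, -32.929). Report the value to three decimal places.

eq1: (x − 20.482)² + (y − 33.378)² = 53.9266435451²
eq2: (x − 3.387)² + (y + 15.955)² = 69.2407460425²
eq3: (x − 39.817)² + (y − 7.329)² = 80.7735586693²
eq3−eq1, eq3−eq2 (x²,y² cancel):
  -38.670·x + 52.098·y = 3510.780374
  -72.860·x − 46.568·y = 357.012932
det = -38.670·-46.568 − 52.098·-72.860 = 5596.644840
x = (3510.780374·-46.568 − 52.098·357.012932) / 5596.644840 = -32.535508
y = (-38.670·357.012932 − 3510.780374·-72.860) / 5596.644840 = 43.238364
|P − Q| = √((-32.535508 − 30.473)² + (43.238364 − -32.929)²) = 98.851097

98.851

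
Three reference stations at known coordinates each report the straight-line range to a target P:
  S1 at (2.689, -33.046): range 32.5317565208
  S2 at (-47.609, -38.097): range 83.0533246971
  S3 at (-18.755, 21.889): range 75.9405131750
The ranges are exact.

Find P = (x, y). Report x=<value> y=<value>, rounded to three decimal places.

eq1: (x − 2.689)² + (y + 33.046)² = 32.5317565208²
eq2: (x + 47.609)² + (y + 38.097)² = 83.0533246971²
eq3: (x + 18.755)² + (y − 21.889)² = 75.9405131750²
eq1−eq3, eq1−eq2 (x²,y² cancel):
  -42.888·x + 109.870·y = -4977.036850
  -100.596·x − 10.102·y = -3220.810108
det = -42.888·-10.102 − 109.870·-100.596 = 11485.737096
x = (-4977.036850·-10.102 − 109.870·-3220.810108) / 11485.737096 = 35.186983
y = (-42.888·-3220.810108 − -4977.036850·-100.596) / 11485.737096 = -31.564008

x=35.187 y=-31.564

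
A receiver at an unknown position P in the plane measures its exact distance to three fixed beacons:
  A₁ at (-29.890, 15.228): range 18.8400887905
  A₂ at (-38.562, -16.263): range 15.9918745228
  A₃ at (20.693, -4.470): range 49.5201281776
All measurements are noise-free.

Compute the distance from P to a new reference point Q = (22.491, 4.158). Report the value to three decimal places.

eq1: (x + 29.890)² + (y − 15.228)² = 18.8400887905²
eq2: (x + 38.562)² + (y + 16.263)² = 15.9918745228²
eq3: (x − 20.693)² + (y + 4.470)² = 49.5201281776²
eq2−eq1, eq2−eq3 (x²,y² cancel):
  17.344·x + 62.982·y = -725.417824
  118.510·x + 23.586·y = -3499.834908
det = 17.344·23.586 − 62.982·118.510 = -7054.921236
x = (-725.417824·23.586 − 62.982·-3499.834908) / -7054.921236 = -28.819159
y = (17.344·-3499.834908 − -725.417824·118.510) / -7054.921236 = -3.581632
|P − Q| = √((-28.819159 − 22.491)² + (-3.581632 − 4.158)²) = 51.890600

51.891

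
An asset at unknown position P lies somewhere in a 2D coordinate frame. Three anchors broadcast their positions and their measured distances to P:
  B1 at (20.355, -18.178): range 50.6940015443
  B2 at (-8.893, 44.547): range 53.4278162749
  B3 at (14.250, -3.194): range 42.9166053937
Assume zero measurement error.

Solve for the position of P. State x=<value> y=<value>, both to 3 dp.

eq1: (x − 20.355)² + (y + 18.178)² = 50.6940015443²
eq2: (x + 8.893)² + (y − 44.547)² = 53.4278162749²
eq3: (x − 14.250)² + (y + 3.194)² = 42.9166053937²
eq3−eq1, eq3−eq2 (x²,y² cancel):
  12.210·x − 29.968·y = -196.545201
  -46.286·x + 95.482·y = 837.559989
det = 12.210·95.482 − -29.968·-46.286 = -221.263628
x = (-196.545201·95.482 − -29.968·837.559989) / -221.263628 = -28.624085
y = (12.210·837.559989 − -196.545201·-46.286) / -221.263628 = -5.103940

x=-28.624 y=-5.104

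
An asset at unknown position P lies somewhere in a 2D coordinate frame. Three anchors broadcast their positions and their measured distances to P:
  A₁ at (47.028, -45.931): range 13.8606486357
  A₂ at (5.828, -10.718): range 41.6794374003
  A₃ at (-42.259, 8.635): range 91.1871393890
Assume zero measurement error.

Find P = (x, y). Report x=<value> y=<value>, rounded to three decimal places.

eq1: (x − 47.028)² + (y + 45.931)² = 13.8606486357²
eq2: (x − 5.828)² + (y + 10.718)² = 41.6794374003²
eq3: (x + 42.259)² + (y − 8.635)² = 91.1871393890²
eq3−eq2, eq3−eq1 (x²,y² cancel):
  96.174·x − 38.706·y = 4866.373690
  178.574·x − 109.132·y = 10583.880048
det = 96.174·-109.132 − -38.706·178.574 = -3583.775724
x = (4866.373690·-109.132 − -38.706·10583.880048) / -3583.775724 = 33.879752
y = (96.174·10583.880048 − 4866.373690·178.574) / -3583.775724 = -41.544526

x=33.880 y=-41.545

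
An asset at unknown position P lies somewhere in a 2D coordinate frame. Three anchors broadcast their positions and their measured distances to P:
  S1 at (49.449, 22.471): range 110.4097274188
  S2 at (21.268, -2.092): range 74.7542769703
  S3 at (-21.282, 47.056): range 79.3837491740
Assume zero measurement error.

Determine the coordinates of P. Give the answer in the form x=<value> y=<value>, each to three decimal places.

eq1: (x − 49.449)² + (y − 22.471)² = 110.4097274188²
eq2: (x − 21.268)² + (y + 2.092)² = 74.7542769703²
eq3: (x + 21.282)² + (y − 47.056)² = 79.3837491740²
eq1−eq3, eq1−eq2 (x²,y² cancel):
  -141.462·x + 49.170·y = 5605.569494
  -56.362·x − 49.126·y = 4108.660829
det = -141.462·-49.126 − 49.170·-56.362 = 9720.781752
x = (5605.569494·-49.126 − 49.170·4108.660829) / 9720.781752 = -49.111488
y = (-141.462·4108.660829 − 5605.569494·-56.362) / 9720.781752 = -27.289808

x=-49.111 y=-27.290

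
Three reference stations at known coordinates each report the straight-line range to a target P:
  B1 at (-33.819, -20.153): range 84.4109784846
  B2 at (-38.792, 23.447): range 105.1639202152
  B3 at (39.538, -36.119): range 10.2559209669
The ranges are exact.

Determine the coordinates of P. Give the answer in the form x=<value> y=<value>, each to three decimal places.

eq1: (x + 33.819)² + (y + 20.153)² = 84.4109784846²
eq2: (x + 38.792)² + (y − 23.447)² = 105.1639202152²
eq3: (x − 39.538)² + (y + 36.119)² = 10.2559209669²
eq2−eq3, eq2−eq1 (x²,y² cancel):
  156.660·x − 119.132·y = 11767.520732
  9.946·x − 87.200·y = 3429.523923
det = 156.660·-87.200 − -119.132·9.946 = -12475.865128
x = (11767.520732·-87.200 − -119.132·3429.523923) / -12475.865128 = 49.500516
y = (156.660·3429.523923 − 11767.520732·9.946) / -12475.865128 = -33.683392

x=49.501 y=-33.683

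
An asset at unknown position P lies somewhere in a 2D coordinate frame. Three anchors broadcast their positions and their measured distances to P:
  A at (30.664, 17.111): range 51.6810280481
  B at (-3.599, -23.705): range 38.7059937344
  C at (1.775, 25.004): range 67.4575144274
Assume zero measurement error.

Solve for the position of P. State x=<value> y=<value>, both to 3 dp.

eq1: (x − 30.664)² + (y − 17.111)² = 51.6810280481²
eq2: (x + 3.599)² + (y + 23.705)² = 38.7059937344²
eq3: (x − 1.775)² + (y − 25.004)² = 67.4575144274²
eq2−eq1, eq2−eq3 (x²,y² cancel):
  68.526·x + 81.632·y = -514.587318
  10.748·x + 97.418·y = -2998.891487
det = 68.526·97.418 − 81.632·10.748 = 5798.285132
x = (-514.587318·97.418 − 81.632·-2998.891487) / 5798.285132 = 33.574658
y = (68.526·-2998.891487 − -514.587318·10.748) / 5798.285132 = -34.487999

x=33.575 y=-34.488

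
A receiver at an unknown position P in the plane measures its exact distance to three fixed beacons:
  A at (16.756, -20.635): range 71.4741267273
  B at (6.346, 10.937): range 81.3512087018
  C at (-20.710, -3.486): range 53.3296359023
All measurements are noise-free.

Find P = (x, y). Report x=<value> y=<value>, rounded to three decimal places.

x=-48.973 y=-48.710

eq1: (x − 16.756)² + (y + 20.635)² = 71.4741267273²
eq2: (x − 6.346)² + (y − 10.937)² = 81.3512087018²
eq3: (x + 20.710)² + (y + 3.486)² = 53.3296359023²
eq3−eq2, eq3−eq1 (x²,y² cancel):
  54.112·x + 28.846·y = -4055.135703
  74.932·x − 34.298·y = -1998.990261
det = 54.112·-34.298 − 28.846·74.932 = -4017.421848
x = (-4055.135703·-34.298 − 28.846·-1998.990261) / -4017.421848 = -48.973179
y = (54.112·-1998.990261 − -4055.135703·74.932) / -4017.421848 = -48.710361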